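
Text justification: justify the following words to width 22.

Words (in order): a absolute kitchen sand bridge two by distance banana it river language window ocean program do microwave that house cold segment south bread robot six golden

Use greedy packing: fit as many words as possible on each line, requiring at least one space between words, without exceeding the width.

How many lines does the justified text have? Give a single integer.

Line 1: ['a', 'absolute', 'kitchen'] (min_width=18, slack=4)
Line 2: ['sand', 'bridge', 'two', 'by'] (min_width=18, slack=4)
Line 3: ['distance', 'banana', 'it'] (min_width=18, slack=4)
Line 4: ['river', 'language', 'window'] (min_width=21, slack=1)
Line 5: ['ocean', 'program', 'do'] (min_width=16, slack=6)
Line 6: ['microwave', 'that', 'house'] (min_width=20, slack=2)
Line 7: ['cold', 'segment', 'south'] (min_width=18, slack=4)
Line 8: ['bread', 'robot', 'six', 'golden'] (min_width=22, slack=0)
Total lines: 8

Answer: 8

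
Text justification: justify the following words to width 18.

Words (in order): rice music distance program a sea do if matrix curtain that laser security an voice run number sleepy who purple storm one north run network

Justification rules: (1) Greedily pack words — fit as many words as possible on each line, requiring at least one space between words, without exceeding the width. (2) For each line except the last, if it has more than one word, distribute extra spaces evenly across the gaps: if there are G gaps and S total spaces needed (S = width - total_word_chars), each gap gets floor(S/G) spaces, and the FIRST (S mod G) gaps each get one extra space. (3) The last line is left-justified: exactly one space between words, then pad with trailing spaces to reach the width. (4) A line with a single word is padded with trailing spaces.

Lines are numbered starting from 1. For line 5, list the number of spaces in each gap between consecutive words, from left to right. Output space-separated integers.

Line 1: ['rice', 'music'] (min_width=10, slack=8)
Line 2: ['distance', 'program', 'a'] (min_width=18, slack=0)
Line 3: ['sea', 'do', 'if', 'matrix'] (min_width=16, slack=2)
Line 4: ['curtain', 'that', 'laser'] (min_width=18, slack=0)
Line 5: ['security', 'an', 'voice'] (min_width=17, slack=1)
Line 6: ['run', 'number', 'sleepy'] (min_width=17, slack=1)
Line 7: ['who', 'purple', 'storm'] (min_width=16, slack=2)
Line 8: ['one', 'north', 'run'] (min_width=13, slack=5)
Line 9: ['network'] (min_width=7, slack=11)

Answer: 2 1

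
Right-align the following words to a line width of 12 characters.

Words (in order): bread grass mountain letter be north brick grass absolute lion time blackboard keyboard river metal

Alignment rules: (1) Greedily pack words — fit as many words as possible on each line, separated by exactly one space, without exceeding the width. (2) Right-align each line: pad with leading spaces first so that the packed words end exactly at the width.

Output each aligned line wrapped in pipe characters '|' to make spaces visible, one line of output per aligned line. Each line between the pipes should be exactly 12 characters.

Answer: | bread grass|
|    mountain|
|   letter be|
| north brick|
|       grass|
|    absolute|
|   lion time|
|  blackboard|
|    keyboard|
| river metal|

Derivation:
Line 1: ['bread', 'grass'] (min_width=11, slack=1)
Line 2: ['mountain'] (min_width=8, slack=4)
Line 3: ['letter', 'be'] (min_width=9, slack=3)
Line 4: ['north', 'brick'] (min_width=11, slack=1)
Line 5: ['grass'] (min_width=5, slack=7)
Line 6: ['absolute'] (min_width=8, slack=4)
Line 7: ['lion', 'time'] (min_width=9, slack=3)
Line 8: ['blackboard'] (min_width=10, slack=2)
Line 9: ['keyboard'] (min_width=8, slack=4)
Line 10: ['river', 'metal'] (min_width=11, slack=1)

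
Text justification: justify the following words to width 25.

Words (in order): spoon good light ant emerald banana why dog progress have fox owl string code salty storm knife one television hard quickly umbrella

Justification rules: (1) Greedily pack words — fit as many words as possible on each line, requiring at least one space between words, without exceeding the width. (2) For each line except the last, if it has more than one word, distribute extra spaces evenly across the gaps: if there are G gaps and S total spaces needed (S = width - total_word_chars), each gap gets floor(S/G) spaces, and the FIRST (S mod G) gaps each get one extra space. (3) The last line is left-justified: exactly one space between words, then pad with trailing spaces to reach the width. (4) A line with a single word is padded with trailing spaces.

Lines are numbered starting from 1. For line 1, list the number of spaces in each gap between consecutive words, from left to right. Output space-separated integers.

Answer: 3 3 2

Derivation:
Line 1: ['spoon', 'good', 'light', 'ant'] (min_width=20, slack=5)
Line 2: ['emerald', 'banana', 'why', 'dog'] (min_width=22, slack=3)
Line 3: ['progress', 'have', 'fox', 'owl'] (min_width=21, slack=4)
Line 4: ['string', 'code', 'salty', 'storm'] (min_width=23, slack=2)
Line 5: ['knife', 'one', 'television', 'hard'] (min_width=25, slack=0)
Line 6: ['quickly', 'umbrella'] (min_width=16, slack=9)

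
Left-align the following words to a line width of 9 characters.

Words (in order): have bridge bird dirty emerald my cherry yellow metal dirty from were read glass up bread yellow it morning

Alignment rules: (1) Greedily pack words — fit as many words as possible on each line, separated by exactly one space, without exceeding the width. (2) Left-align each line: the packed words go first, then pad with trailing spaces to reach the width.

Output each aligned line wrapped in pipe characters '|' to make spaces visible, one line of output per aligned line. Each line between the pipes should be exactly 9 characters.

Answer: |have     |
|bridge   |
|bird     |
|dirty    |
|emerald  |
|my cherry|
|yellow   |
|metal    |
|dirty    |
|from were|
|read     |
|glass up |
|bread    |
|yellow it|
|morning  |

Derivation:
Line 1: ['have'] (min_width=4, slack=5)
Line 2: ['bridge'] (min_width=6, slack=3)
Line 3: ['bird'] (min_width=4, slack=5)
Line 4: ['dirty'] (min_width=5, slack=4)
Line 5: ['emerald'] (min_width=7, slack=2)
Line 6: ['my', 'cherry'] (min_width=9, slack=0)
Line 7: ['yellow'] (min_width=6, slack=3)
Line 8: ['metal'] (min_width=5, slack=4)
Line 9: ['dirty'] (min_width=5, slack=4)
Line 10: ['from', 'were'] (min_width=9, slack=0)
Line 11: ['read'] (min_width=4, slack=5)
Line 12: ['glass', 'up'] (min_width=8, slack=1)
Line 13: ['bread'] (min_width=5, slack=4)
Line 14: ['yellow', 'it'] (min_width=9, slack=0)
Line 15: ['morning'] (min_width=7, slack=2)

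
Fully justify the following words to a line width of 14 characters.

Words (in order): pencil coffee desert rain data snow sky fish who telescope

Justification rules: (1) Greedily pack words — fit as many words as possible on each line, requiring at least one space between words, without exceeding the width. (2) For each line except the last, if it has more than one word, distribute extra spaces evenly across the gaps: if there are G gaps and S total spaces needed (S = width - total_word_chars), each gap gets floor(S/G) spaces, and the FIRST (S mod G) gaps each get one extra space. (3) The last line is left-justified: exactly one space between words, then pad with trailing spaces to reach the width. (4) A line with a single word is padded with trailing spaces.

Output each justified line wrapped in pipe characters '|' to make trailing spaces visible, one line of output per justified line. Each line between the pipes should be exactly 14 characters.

Line 1: ['pencil', 'coffee'] (min_width=13, slack=1)
Line 2: ['desert', 'rain'] (min_width=11, slack=3)
Line 3: ['data', 'snow', 'sky'] (min_width=13, slack=1)
Line 4: ['fish', 'who'] (min_width=8, slack=6)
Line 5: ['telescope'] (min_width=9, slack=5)

Answer: |pencil  coffee|
|desert    rain|
|data  snow sky|
|fish       who|
|telescope     |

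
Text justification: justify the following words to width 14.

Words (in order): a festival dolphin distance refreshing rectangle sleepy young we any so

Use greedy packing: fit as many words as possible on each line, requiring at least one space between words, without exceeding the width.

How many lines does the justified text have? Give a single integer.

Answer: 7

Derivation:
Line 1: ['a', 'festival'] (min_width=10, slack=4)
Line 2: ['dolphin'] (min_width=7, slack=7)
Line 3: ['distance'] (min_width=8, slack=6)
Line 4: ['refreshing'] (min_width=10, slack=4)
Line 5: ['rectangle'] (min_width=9, slack=5)
Line 6: ['sleepy', 'young'] (min_width=12, slack=2)
Line 7: ['we', 'any', 'so'] (min_width=9, slack=5)
Total lines: 7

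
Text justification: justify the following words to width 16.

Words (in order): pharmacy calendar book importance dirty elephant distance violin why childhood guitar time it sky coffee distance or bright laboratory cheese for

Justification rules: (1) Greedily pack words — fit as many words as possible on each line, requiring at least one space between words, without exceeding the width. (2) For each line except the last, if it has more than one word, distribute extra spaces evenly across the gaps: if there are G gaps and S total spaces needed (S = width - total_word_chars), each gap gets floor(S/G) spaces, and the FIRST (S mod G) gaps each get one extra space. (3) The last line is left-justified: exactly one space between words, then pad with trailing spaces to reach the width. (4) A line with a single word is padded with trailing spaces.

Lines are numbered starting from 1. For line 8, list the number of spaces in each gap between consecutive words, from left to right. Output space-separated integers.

Answer: 7

Derivation:
Line 1: ['pharmacy'] (min_width=8, slack=8)
Line 2: ['calendar', 'book'] (min_width=13, slack=3)
Line 3: ['importance', 'dirty'] (min_width=16, slack=0)
Line 4: ['elephant'] (min_width=8, slack=8)
Line 5: ['distance', 'violin'] (min_width=15, slack=1)
Line 6: ['why', 'childhood'] (min_width=13, slack=3)
Line 7: ['guitar', 'time', 'it'] (min_width=14, slack=2)
Line 8: ['sky', 'coffee'] (min_width=10, slack=6)
Line 9: ['distance', 'or'] (min_width=11, slack=5)
Line 10: ['bright'] (min_width=6, slack=10)
Line 11: ['laboratory'] (min_width=10, slack=6)
Line 12: ['cheese', 'for'] (min_width=10, slack=6)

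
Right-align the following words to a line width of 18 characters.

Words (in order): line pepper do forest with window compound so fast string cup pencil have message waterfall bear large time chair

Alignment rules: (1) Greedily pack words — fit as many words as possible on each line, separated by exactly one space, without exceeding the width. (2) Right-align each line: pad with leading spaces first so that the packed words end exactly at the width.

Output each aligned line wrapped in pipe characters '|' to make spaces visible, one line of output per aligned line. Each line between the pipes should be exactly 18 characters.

Answer: |    line pepper do|
|forest with window|
|  compound so fast|
| string cup pencil|
|      have message|
|    waterfall bear|
|  large time chair|

Derivation:
Line 1: ['line', 'pepper', 'do'] (min_width=14, slack=4)
Line 2: ['forest', 'with', 'window'] (min_width=18, slack=0)
Line 3: ['compound', 'so', 'fast'] (min_width=16, slack=2)
Line 4: ['string', 'cup', 'pencil'] (min_width=17, slack=1)
Line 5: ['have', 'message'] (min_width=12, slack=6)
Line 6: ['waterfall', 'bear'] (min_width=14, slack=4)
Line 7: ['large', 'time', 'chair'] (min_width=16, slack=2)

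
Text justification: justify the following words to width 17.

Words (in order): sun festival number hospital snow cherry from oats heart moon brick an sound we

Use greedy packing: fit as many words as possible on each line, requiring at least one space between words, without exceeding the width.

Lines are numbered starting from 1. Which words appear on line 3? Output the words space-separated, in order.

Line 1: ['sun', 'festival'] (min_width=12, slack=5)
Line 2: ['number', 'hospital'] (min_width=15, slack=2)
Line 3: ['snow', 'cherry', 'from'] (min_width=16, slack=1)
Line 4: ['oats', 'heart', 'moon'] (min_width=15, slack=2)
Line 5: ['brick', 'an', 'sound', 'we'] (min_width=17, slack=0)

Answer: snow cherry from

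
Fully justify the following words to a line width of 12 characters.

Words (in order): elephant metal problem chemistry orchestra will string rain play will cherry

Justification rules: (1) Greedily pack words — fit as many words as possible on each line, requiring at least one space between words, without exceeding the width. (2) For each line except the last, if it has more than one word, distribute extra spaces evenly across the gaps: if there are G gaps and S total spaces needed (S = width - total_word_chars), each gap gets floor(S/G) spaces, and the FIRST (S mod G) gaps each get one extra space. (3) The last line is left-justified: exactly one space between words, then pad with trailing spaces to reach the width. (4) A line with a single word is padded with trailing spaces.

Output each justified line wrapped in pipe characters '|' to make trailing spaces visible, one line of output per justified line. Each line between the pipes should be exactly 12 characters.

Answer: |elephant    |
|metal       |
|problem     |
|chemistry   |
|orchestra   |
|will  string|
|rain    play|
|will cherry |

Derivation:
Line 1: ['elephant'] (min_width=8, slack=4)
Line 2: ['metal'] (min_width=5, slack=7)
Line 3: ['problem'] (min_width=7, slack=5)
Line 4: ['chemistry'] (min_width=9, slack=3)
Line 5: ['orchestra'] (min_width=9, slack=3)
Line 6: ['will', 'string'] (min_width=11, slack=1)
Line 7: ['rain', 'play'] (min_width=9, slack=3)
Line 8: ['will', 'cherry'] (min_width=11, slack=1)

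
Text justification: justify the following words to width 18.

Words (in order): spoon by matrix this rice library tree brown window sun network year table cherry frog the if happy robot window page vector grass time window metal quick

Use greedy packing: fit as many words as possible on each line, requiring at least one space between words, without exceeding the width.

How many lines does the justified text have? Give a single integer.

Line 1: ['spoon', 'by', 'matrix'] (min_width=15, slack=3)
Line 2: ['this', 'rice', 'library'] (min_width=17, slack=1)
Line 3: ['tree', 'brown', 'window'] (min_width=17, slack=1)
Line 4: ['sun', 'network', 'year'] (min_width=16, slack=2)
Line 5: ['table', 'cherry', 'frog'] (min_width=17, slack=1)
Line 6: ['the', 'if', 'happy', 'robot'] (min_width=18, slack=0)
Line 7: ['window', 'page', 'vector'] (min_width=18, slack=0)
Line 8: ['grass', 'time', 'window'] (min_width=17, slack=1)
Line 9: ['metal', 'quick'] (min_width=11, slack=7)
Total lines: 9

Answer: 9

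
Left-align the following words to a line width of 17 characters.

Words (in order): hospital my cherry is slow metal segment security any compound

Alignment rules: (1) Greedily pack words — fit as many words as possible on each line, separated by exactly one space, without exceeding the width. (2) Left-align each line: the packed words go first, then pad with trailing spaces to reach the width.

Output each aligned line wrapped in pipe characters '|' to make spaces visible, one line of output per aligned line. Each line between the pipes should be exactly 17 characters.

Answer: |hospital my      |
|cherry is slow   |
|metal segment    |
|security any     |
|compound         |

Derivation:
Line 1: ['hospital', 'my'] (min_width=11, slack=6)
Line 2: ['cherry', 'is', 'slow'] (min_width=14, slack=3)
Line 3: ['metal', 'segment'] (min_width=13, slack=4)
Line 4: ['security', 'any'] (min_width=12, slack=5)
Line 5: ['compound'] (min_width=8, slack=9)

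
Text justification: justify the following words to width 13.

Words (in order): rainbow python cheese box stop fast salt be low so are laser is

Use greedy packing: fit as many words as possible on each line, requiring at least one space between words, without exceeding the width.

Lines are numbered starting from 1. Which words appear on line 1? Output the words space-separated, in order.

Line 1: ['rainbow'] (min_width=7, slack=6)
Line 2: ['python', 'cheese'] (min_width=13, slack=0)
Line 3: ['box', 'stop', 'fast'] (min_width=13, slack=0)
Line 4: ['salt', 'be', 'low'] (min_width=11, slack=2)
Line 5: ['so', 'are', 'laser'] (min_width=12, slack=1)
Line 6: ['is'] (min_width=2, slack=11)

Answer: rainbow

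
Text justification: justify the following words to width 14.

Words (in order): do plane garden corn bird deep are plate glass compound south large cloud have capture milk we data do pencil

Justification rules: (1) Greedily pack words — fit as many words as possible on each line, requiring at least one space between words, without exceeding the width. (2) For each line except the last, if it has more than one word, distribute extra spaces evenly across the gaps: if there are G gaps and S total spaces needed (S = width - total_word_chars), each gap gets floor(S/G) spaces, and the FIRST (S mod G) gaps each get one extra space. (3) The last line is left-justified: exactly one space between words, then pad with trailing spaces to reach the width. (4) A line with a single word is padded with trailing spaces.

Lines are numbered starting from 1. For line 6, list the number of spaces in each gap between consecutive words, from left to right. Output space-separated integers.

Answer: 4

Derivation:
Line 1: ['do', 'plane'] (min_width=8, slack=6)
Line 2: ['garden', 'corn'] (min_width=11, slack=3)
Line 3: ['bird', 'deep', 'are'] (min_width=13, slack=1)
Line 4: ['plate', 'glass'] (min_width=11, slack=3)
Line 5: ['compound', 'south'] (min_width=14, slack=0)
Line 6: ['large', 'cloud'] (min_width=11, slack=3)
Line 7: ['have', 'capture'] (min_width=12, slack=2)
Line 8: ['milk', 'we', 'data'] (min_width=12, slack=2)
Line 9: ['do', 'pencil'] (min_width=9, slack=5)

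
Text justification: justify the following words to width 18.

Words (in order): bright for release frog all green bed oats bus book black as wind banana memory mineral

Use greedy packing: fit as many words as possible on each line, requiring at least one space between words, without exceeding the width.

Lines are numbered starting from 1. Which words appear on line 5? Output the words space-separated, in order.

Answer: banana memory

Derivation:
Line 1: ['bright', 'for', 'release'] (min_width=18, slack=0)
Line 2: ['frog', 'all', 'green', 'bed'] (min_width=18, slack=0)
Line 3: ['oats', 'bus', 'book'] (min_width=13, slack=5)
Line 4: ['black', 'as', 'wind'] (min_width=13, slack=5)
Line 5: ['banana', 'memory'] (min_width=13, slack=5)
Line 6: ['mineral'] (min_width=7, slack=11)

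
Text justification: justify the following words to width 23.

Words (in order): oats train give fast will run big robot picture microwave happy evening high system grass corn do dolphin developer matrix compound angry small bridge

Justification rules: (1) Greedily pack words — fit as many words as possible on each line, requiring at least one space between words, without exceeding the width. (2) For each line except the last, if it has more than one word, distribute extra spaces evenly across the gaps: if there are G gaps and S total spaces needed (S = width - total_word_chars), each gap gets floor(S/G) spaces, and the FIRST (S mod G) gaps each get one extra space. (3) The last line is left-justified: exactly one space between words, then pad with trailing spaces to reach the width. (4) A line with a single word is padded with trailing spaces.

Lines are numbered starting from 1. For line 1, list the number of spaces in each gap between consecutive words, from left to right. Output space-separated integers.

Answer: 2 2 2

Derivation:
Line 1: ['oats', 'train', 'give', 'fast'] (min_width=20, slack=3)
Line 2: ['will', 'run', 'big', 'robot'] (min_width=18, slack=5)
Line 3: ['picture', 'microwave', 'happy'] (min_width=23, slack=0)
Line 4: ['evening', 'high', 'system'] (min_width=19, slack=4)
Line 5: ['grass', 'corn', 'do', 'dolphin'] (min_width=21, slack=2)
Line 6: ['developer', 'matrix'] (min_width=16, slack=7)
Line 7: ['compound', 'angry', 'small'] (min_width=20, slack=3)
Line 8: ['bridge'] (min_width=6, slack=17)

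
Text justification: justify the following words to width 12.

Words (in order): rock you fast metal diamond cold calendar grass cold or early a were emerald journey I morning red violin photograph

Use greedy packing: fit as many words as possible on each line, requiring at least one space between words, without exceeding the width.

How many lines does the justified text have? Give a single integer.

Answer: 11

Derivation:
Line 1: ['rock', 'you'] (min_width=8, slack=4)
Line 2: ['fast', 'metal'] (min_width=10, slack=2)
Line 3: ['diamond', 'cold'] (min_width=12, slack=0)
Line 4: ['calendar'] (min_width=8, slack=4)
Line 5: ['grass', 'cold'] (min_width=10, slack=2)
Line 6: ['or', 'early', 'a'] (min_width=10, slack=2)
Line 7: ['were', 'emerald'] (min_width=12, slack=0)
Line 8: ['journey', 'I'] (min_width=9, slack=3)
Line 9: ['morning', 'red'] (min_width=11, slack=1)
Line 10: ['violin'] (min_width=6, slack=6)
Line 11: ['photograph'] (min_width=10, slack=2)
Total lines: 11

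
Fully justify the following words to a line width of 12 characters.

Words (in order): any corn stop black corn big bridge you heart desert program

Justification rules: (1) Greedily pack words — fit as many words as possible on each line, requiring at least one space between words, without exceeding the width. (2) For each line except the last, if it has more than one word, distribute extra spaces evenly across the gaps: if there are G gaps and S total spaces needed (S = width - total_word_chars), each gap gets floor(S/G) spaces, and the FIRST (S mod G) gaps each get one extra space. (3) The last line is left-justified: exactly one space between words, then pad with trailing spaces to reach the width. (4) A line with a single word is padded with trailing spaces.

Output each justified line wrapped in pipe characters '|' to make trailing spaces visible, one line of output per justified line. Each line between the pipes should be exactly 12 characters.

Answer: |any     corn|
|stop   black|
|corn     big|
|bridge   you|
|heart desert|
|program     |

Derivation:
Line 1: ['any', 'corn'] (min_width=8, slack=4)
Line 2: ['stop', 'black'] (min_width=10, slack=2)
Line 3: ['corn', 'big'] (min_width=8, slack=4)
Line 4: ['bridge', 'you'] (min_width=10, slack=2)
Line 5: ['heart', 'desert'] (min_width=12, slack=0)
Line 6: ['program'] (min_width=7, slack=5)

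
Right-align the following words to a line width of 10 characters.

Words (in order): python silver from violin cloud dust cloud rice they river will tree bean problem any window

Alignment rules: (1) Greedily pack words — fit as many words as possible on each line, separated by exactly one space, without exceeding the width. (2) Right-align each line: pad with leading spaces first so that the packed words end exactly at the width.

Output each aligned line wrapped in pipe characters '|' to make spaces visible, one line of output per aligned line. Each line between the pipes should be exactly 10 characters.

Line 1: ['python'] (min_width=6, slack=4)
Line 2: ['silver'] (min_width=6, slack=4)
Line 3: ['from'] (min_width=4, slack=6)
Line 4: ['violin'] (min_width=6, slack=4)
Line 5: ['cloud', 'dust'] (min_width=10, slack=0)
Line 6: ['cloud', 'rice'] (min_width=10, slack=0)
Line 7: ['they', 'river'] (min_width=10, slack=0)
Line 8: ['will', 'tree'] (min_width=9, slack=1)
Line 9: ['bean'] (min_width=4, slack=6)
Line 10: ['problem'] (min_width=7, slack=3)
Line 11: ['any', 'window'] (min_width=10, slack=0)

Answer: |    python|
|    silver|
|      from|
|    violin|
|cloud dust|
|cloud rice|
|they river|
| will tree|
|      bean|
|   problem|
|any window|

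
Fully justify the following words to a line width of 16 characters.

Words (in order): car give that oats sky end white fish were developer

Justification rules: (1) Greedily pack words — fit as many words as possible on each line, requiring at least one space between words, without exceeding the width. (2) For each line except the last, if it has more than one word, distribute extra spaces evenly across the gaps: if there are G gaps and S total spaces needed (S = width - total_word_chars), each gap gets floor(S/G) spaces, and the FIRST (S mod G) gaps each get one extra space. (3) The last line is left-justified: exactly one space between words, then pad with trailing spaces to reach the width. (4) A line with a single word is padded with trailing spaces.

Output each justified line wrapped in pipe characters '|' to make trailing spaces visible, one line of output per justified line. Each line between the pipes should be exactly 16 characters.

Answer: |car   give  that|
|oats   sky   end|
|white  fish were|
|developer       |

Derivation:
Line 1: ['car', 'give', 'that'] (min_width=13, slack=3)
Line 2: ['oats', 'sky', 'end'] (min_width=12, slack=4)
Line 3: ['white', 'fish', 'were'] (min_width=15, slack=1)
Line 4: ['developer'] (min_width=9, slack=7)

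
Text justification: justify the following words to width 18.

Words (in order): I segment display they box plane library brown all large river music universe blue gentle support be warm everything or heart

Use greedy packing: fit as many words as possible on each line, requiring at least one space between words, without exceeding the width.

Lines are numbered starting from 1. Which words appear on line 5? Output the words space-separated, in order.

Answer: universe blue

Derivation:
Line 1: ['I', 'segment', 'display'] (min_width=17, slack=1)
Line 2: ['they', 'box', 'plane'] (min_width=14, slack=4)
Line 3: ['library', 'brown', 'all'] (min_width=17, slack=1)
Line 4: ['large', 'river', 'music'] (min_width=17, slack=1)
Line 5: ['universe', 'blue'] (min_width=13, slack=5)
Line 6: ['gentle', 'support', 'be'] (min_width=17, slack=1)
Line 7: ['warm', 'everything', 'or'] (min_width=18, slack=0)
Line 8: ['heart'] (min_width=5, slack=13)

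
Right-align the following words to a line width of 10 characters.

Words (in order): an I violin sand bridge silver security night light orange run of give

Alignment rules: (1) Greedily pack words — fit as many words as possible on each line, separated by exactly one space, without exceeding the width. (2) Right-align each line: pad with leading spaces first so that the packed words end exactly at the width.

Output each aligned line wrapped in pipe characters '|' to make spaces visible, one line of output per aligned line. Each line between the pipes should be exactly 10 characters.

Answer: |      an I|
|    violin|
|      sand|
|    bridge|
|    silver|
|  security|
|     night|
|     light|
|orange run|
|   of give|

Derivation:
Line 1: ['an', 'I'] (min_width=4, slack=6)
Line 2: ['violin'] (min_width=6, slack=4)
Line 3: ['sand'] (min_width=4, slack=6)
Line 4: ['bridge'] (min_width=6, slack=4)
Line 5: ['silver'] (min_width=6, slack=4)
Line 6: ['security'] (min_width=8, slack=2)
Line 7: ['night'] (min_width=5, slack=5)
Line 8: ['light'] (min_width=5, slack=5)
Line 9: ['orange', 'run'] (min_width=10, slack=0)
Line 10: ['of', 'give'] (min_width=7, slack=3)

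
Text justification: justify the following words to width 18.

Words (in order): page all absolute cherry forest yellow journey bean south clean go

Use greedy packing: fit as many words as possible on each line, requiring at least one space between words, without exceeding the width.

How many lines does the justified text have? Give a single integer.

Line 1: ['page', 'all', 'absolute'] (min_width=17, slack=1)
Line 2: ['cherry', 'forest'] (min_width=13, slack=5)
Line 3: ['yellow', 'journey'] (min_width=14, slack=4)
Line 4: ['bean', 'south', 'clean'] (min_width=16, slack=2)
Line 5: ['go'] (min_width=2, slack=16)
Total lines: 5

Answer: 5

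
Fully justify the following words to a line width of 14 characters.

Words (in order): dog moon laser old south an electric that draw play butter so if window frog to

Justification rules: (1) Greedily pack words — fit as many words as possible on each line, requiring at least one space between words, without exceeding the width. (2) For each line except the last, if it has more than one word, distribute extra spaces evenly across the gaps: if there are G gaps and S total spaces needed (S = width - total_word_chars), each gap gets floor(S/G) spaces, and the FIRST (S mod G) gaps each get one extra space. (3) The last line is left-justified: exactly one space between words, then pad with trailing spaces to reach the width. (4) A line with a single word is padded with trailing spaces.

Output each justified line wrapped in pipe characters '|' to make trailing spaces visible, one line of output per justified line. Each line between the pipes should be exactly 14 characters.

Line 1: ['dog', 'moon', 'laser'] (min_width=14, slack=0)
Line 2: ['old', 'south', 'an'] (min_width=12, slack=2)
Line 3: ['electric', 'that'] (min_width=13, slack=1)
Line 4: ['draw', 'play'] (min_width=9, slack=5)
Line 5: ['butter', 'so', 'if'] (min_width=12, slack=2)
Line 6: ['window', 'frog', 'to'] (min_width=14, slack=0)

Answer: |dog moon laser|
|old  south  an|
|electric  that|
|draw      play|
|butter  so  if|
|window frog to|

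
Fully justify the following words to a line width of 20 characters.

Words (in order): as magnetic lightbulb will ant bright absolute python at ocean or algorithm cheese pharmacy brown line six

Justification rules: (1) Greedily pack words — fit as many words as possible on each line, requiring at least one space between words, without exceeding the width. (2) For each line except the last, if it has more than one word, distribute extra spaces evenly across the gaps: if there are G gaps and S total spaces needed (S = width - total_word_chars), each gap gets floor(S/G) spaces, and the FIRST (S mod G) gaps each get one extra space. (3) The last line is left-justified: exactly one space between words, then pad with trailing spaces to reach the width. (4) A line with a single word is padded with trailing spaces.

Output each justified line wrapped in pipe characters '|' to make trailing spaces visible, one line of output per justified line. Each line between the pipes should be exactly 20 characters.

Line 1: ['as', 'magnetic'] (min_width=11, slack=9)
Line 2: ['lightbulb', 'will', 'ant'] (min_width=18, slack=2)
Line 3: ['bright', 'absolute'] (min_width=15, slack=5)
Line 4: ['python', 'at', 'ocean', 'or'] (min_width=18, slack=2)
Line 5: ['algorithm', 'cheese'] (min_width=16, slack=4)
Line 6: ['pharmacy', 'brown', 'line'] (min_width=19, slack=1)
Line 7: ['six'] (min_width=3, slack=17)

Answer: |as          magnetic|
|lightbulb  will  ant|
|bright      absolute|
|python  at  ocean or|
|algorithm     cheese|
|pharmacy  brown line|
|six                 |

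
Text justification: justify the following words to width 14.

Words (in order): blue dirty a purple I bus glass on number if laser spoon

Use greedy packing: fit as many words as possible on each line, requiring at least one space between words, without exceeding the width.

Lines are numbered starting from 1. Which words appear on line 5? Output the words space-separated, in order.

Answer: laser spoon

Derivation:
Line 1: ['blue', 'dirty', 'a'] (min_width=12, slack=2)
Line 2: ['purple', 'I', 'bus'] (min_width=12, slack=2)
Line 3: ['glass', 'on'] (min_width=8, slack=6)
Line 4: ['number', 'if'] (min_width=9, slack=5)
Line 5: ['laser', 'spoon'] (min_width=11, slack=3)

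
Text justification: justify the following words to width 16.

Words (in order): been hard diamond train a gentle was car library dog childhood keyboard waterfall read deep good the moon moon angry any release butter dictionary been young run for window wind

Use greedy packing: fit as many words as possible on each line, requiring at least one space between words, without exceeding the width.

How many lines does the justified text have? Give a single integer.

Answer: 14

Derivation:
Line 1: ['been', 'hard'] (min_width=9, slack=7)
Line 2: ['diamond', 'train', 'a'] (min_width=15, slack=1)
Line 3: ['gentle', 'was', 'car'] (min_width=14, slack=2)
Line 4: ['library', 'dog'] (min_width=11, slack=5)
Line 5: ['childhood'] (min_width=9, slack=7)
Line 6: ['keyboard'] (min_width=8, slack=8)
Line 7: ['waterfall', 'read'] (min_width=14, slack=2)
Line 8: ['deep', 'good', 'the'] (min_width=13, slack=3)
Line 9: ['moon', 'moon', 'angry'] (min_width=15, slack=1)
Line 10: ['any', 'release'] (min_width=11, slack=5)
Line 11: ['butter'] (min_width=6, slack=10)
Line 12: ['dictionary', 'been'] (min_width=15, slack=1)
Line 13: ['young', 'run', 'for'] (min_width=13, slack=3)
Line 14: ['window', 'wind'] (min_width=11, slack=5)
Total lines: 14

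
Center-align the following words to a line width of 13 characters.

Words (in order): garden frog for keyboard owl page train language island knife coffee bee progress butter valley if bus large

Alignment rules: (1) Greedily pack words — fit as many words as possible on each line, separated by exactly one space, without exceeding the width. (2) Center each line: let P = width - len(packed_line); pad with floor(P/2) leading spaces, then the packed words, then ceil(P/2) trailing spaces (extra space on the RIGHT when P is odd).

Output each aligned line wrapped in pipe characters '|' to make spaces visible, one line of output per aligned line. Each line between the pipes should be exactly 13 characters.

Line 1: ['garden', 'frog'] (min_width=11, slack=2)
Line 2: ['for', 'keyboard'] (min_width=12, slack=1)
Line 3: ['owl', 'page'] (min_width=8, slack=5)
Line 4: ['train'] (min_width=5, slack=8)
Line 5: ['language'] (min_width=8, slack=5)
Line 6: ['island', 'knife'] (min_width=12, slack=1)
Line 7: ['coffee', 'bee'] (min_width=10, slack=3)
Line 8: ['progress'] (min_width=8, slack=5)
Line 9: ['butter', 'valley'] (min_width=13, slack=0)
Line 10: ['if', 'bus', 'large'] (min_width=12, slack=1)

Answer: | garden frog |
|for keyboard |
|  owl page   |
|    train    |
|  language   |
|island knife |
| coffee bee  |
|  progress   |
|butter valley|
|if bus large |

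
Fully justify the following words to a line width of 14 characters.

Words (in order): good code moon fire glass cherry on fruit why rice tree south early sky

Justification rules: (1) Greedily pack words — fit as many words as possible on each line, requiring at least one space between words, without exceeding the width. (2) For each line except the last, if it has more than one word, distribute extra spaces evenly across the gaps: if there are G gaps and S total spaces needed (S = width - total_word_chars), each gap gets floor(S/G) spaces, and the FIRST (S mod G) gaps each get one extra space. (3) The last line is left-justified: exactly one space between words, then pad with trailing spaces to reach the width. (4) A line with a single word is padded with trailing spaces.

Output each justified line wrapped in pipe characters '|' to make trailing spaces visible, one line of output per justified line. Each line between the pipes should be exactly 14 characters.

Line 1: ['good', 'code', 'moon'] (min_width=14, slack=0)
Line 2: ['fire', 'glass'] (min_width=10, slack=4)
Line 3: ['cherry', 'on'] (min_width=9, slack=5)
Line 4: ['fruit', 'why', 'rice'] (min_width=14, slack=0)
Line 5: ['tree', 'south'] (min_width=10, slack=4)
Line 6: ['early', 'sky'] (min_width=9, slack=5)

Answer: |good code moon|
|fire     glass|
|cherry      on|
|fruit why rice|
|tree     south|
|early sky     |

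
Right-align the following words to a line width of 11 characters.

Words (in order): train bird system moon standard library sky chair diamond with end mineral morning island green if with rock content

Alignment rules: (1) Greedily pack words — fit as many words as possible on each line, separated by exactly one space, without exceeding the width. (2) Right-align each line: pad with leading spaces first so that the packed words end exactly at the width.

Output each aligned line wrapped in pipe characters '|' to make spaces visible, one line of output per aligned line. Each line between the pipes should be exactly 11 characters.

Line 1: ['train', 'bird'] (min_width=10, slack=1)
Line 2: ['system', 'moon'] (min_width=11, slack=0)
Line 3: ['standard'] (min_width=8, slack=3)
Line 4: ['library', 'sky'] (min_width=11, slack=0)
Line 5: ['chair'] (min_width=5, slack=6)
Line 6: ['diamond'] (min_width=7, slack=4)
Line 7: ['with', 'end'] (min_width=8, slack=3)
Line 8: ['mineral'] (min_width=7, slack=4)
Line 9: ['morning'] (min_width=7, slack=4)
Line 10: ['island'] (min_width=6, slack=5)
Line 11: ['green', 'if'] (min_width=8, slack=3)
Line 12: ['with', 'rock'] (min_width=9, slack=2)
Line 13: ['content'] (min_width=7, slack=4)

Answer: | train bird|
|system moon|
|   standard|
|library sky|
|      chair|
|    diamond|
|   with end|
|    mineral|
|    morning|
|     island|
|   green if|
|  with rock|
|    content|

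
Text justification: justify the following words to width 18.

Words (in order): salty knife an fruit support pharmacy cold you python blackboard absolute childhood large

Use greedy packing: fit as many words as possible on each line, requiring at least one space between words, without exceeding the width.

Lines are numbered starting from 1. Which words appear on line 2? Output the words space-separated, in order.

Line 1: ['salty', 'knife', 'an'] (min_width=14, slack=4)
Line 2: ['fruit', 'support'] (min_width=13, slack=5)
Line 3: ['pharmacy', 'cold', 'you'] (min_width=17, slack=1)
Line 4: ['python', 'blackboard'] (min_width=17, slack=1)
Line 5: ['absolute', 'childhood'] (min_width=18, slack=0)
Line 6: ['large'] (min_width=5, slack=13)

Answer: fruit support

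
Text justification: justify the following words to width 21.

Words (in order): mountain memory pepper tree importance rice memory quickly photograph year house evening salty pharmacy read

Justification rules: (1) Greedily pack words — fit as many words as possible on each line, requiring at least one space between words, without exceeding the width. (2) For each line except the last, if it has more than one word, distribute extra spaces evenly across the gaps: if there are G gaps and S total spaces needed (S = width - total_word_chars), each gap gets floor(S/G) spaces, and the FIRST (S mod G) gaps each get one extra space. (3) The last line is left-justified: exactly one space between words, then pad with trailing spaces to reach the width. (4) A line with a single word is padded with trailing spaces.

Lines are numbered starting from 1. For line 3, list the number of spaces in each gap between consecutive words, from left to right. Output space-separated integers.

Answer: 7

Derivation:
Line 1: ['mountain', 'memory'] (min_width=15, slack=6)
Line 2: ['pepper', 'tree'] (min_width=11, slack=10)
Line 3: ['importance', 'rice'] (min_width=15, slack=6)
Line 4: ['memory', 'quickly'] (min_width=14, slack=7)
Line 5: ['photograph', 'year', 'house'] (min_width=21, slack=0)
Line 6: ['evening', 'salty'] (min_width=13, slack=8)
Line 7: ['pharmacy', 'read'] (min_width=13, slack=8)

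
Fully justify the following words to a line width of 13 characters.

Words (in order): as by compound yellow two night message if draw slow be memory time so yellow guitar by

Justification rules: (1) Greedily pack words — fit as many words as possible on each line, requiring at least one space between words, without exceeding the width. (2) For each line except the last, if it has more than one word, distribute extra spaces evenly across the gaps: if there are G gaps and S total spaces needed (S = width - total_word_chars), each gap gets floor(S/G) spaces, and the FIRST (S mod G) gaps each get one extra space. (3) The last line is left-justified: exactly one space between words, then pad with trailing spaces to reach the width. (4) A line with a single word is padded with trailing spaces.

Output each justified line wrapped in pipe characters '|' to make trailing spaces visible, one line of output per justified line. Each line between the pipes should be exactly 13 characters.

Answer: |as         by|
|compound     |
|yellow    two|
|night message|
|if  draw slow|
|be     memory|
|time       so|
|yellow guitar|
|by           |

Derivation:
Line 1: ['as', 'by'] (min_width=5, slack=8)
Line 2: ['compound'] (min_width=8, slack=5)
Line 3: ['yellow', 'two'] (min_width=10, slack=3)
Line 4: ['night', 'message'] (min_width=13, slack=0)
Line 5: ['if', 'draw', 'slow'] (min_width=12, slack=1)
Line 6: ['be', 'memory'] (min_width=9, slack=4)
Line 7: ['time', 'so'] (min_width=7, slack=6)
Line 8: ['yellow', 'guitar'] (min_width=13, slack=0)
Line 9: ['by'] (min_width=2, slack=11)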